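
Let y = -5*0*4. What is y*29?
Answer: 0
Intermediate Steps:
y = 0 (y = 0*4 = 0)
y*29 = 0*29 = 0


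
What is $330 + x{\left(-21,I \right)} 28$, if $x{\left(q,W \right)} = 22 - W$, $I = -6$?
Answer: $1114$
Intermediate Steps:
$330 + x{\left(-21,I \right)} 28 = 330 + \left(22 - -6\right) 28 = 330 + \left(22 + 6\right) 28 = 330 + 28 \cdot 28 = 330 + 784 = 1114$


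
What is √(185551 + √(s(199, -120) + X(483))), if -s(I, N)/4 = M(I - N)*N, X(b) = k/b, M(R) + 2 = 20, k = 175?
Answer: √(883408311 + 69*√41136765)/69 ≈ 430.86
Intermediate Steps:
M(R) = 18 (M(R) = -2 + 20 = 18)
X(b) = 175/b
s(I, N) = -72*N
√(185551 + √(s(199, -120) + X(483))) = √(185551 + √(-72*(-120) + 175/483)) = √(185551 + √(8640 + 175*(1/483))) = √(185551 + √(8640 + 25/69)) = √(185551 + √(596185/69)) = √(185551 + √41136765/69)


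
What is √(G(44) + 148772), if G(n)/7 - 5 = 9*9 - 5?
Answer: √149339 ≈ 386.44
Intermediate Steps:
G(n) = 567 (G(n) = 35 + 7*(9*9 - 5) = 35 + 7*(81 - 5) = 35 + 7*76 = 35 + 532 = 567)
√(G(44) + 148772) = √(567 + 148772) = √149339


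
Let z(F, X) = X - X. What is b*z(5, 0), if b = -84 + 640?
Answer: 0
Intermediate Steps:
z(F, X) = 0
b = 556
b*z(5, 0) = 556*0 = 0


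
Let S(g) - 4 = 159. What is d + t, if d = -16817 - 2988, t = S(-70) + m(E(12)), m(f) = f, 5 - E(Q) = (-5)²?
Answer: -19662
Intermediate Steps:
E(Q) = -20 (E(Q) = 5 - 1*(-5)² = 5 - 1*25 = 5 - 25 = -20)
S(g) = 163 (S(g) = 4 + 159 = 163)
t = 143 (t = 163 - 20 = 143)
d = -19805
d + t = -19805 + 143 = -19662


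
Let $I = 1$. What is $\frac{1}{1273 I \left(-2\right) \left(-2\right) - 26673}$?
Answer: $- \frac{1}{21581} \approx -4.6337 \cdot 10^{-5}$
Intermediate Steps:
$\frac{1}{1273 I \left(-2\right) \left(-2\right) - 26673} = \frac{1}{1273 \cdot 1 \left(-2\right) \left(-2\right) - 26673} = \frac{1}{1273 \left(\left(-2\right) \left(-2\right)\right) - 26673} = \frac{1}{1273 \cdot 4 - 26673} = \frac{1}{5092 - 26673} = \frac{1}{-21581} = - \frac{1}{21581}$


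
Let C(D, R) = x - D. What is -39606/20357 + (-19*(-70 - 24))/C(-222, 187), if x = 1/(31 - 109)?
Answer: 2150115066/352481455 ≈ 6.0999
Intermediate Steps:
x = -1/78 (x = 1/(-78) = -1/78 ≈ -0.012821)
C(D, R) = -1/78 - D
-39606/20357 + (-19*(-70 - 24))/C(-222, 187) = -39606/20357 + (-19*(-70 - 24))/(-1/78 - 1*(-222)) = -39606*1/20357 + (-19*(-94))/(-1/78 + 222) = -39606/20357 + 1786/(17315/78) = -39606/20357 + 1786*(78/17315) = -39606/20357 + 139308/17315 = 2150115066/352481455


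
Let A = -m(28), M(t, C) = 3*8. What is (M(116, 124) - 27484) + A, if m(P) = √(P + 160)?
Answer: -27460 - 2*√47 ≈ -27474.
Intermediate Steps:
m(P) = √(160 + P)
M(t, C) = 24
A = -2*√47 (A = -√(160 + 28) = -√188 = -2*√47 ≈ -13.711)
(M(116, 124) - 27484) + A = (24 - 27484) - 2*√47 = -27460 - 2*√47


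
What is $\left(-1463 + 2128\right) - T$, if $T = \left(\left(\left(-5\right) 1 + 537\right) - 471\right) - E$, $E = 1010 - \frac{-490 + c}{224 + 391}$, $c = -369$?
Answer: $\frac{993469}{615} \approx 1615.4$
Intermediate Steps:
$E = \frac{622009}{615}$ ($E = 1010 - \frac{-490 - 369}{224 + 391} = 1010 - - \frac{859}{615} = 1010 + \frac{859}{615} = \frac{622009}{615} \approx 1011.4$)
$T = - \frac{584494}{615}$ ($T = \left(\left(\left(-5\right) 1 + 537\right) - 471\right) - \frac{622009}{615} = \left(\left(-5 + 537\right) - 471\right) - \frac{622009}{615} = \left(532 - 471\right) - \frac{622009}{615} = 61 - \frac{622009}{615} = - \frac{584494}{615} \approx -950.4$)
$\left(-1463 + 2128\right) - T = \left(-1463 + 2128\right) - - \frac{584494}{615} = 665 + \frac{584494}{615} = \frac{993469}{615}$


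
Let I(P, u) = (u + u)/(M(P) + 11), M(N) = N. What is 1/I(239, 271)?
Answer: 125/271 ≈ 0.46125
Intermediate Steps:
I(P, u) = 2*u/(11 + P) (I(P, u) = (u + u)/(P + 11) = (2*u)/(11 + P) = 2*u/(11 + P))
1/I(239, 271) = 1/(2*271/(11 + 239)) = 1/(2*271/250) = 1/(2*271*(1/250)) = 1/(271/125) = 125/271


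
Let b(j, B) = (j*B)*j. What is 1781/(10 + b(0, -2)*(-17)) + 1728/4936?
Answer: 1101037/6170 ≈ 178.45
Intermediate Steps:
b(j, B) = B*j² (b(j, B) = (B*j)*j = B*j²)
1781/(10 + b(0, -2)*(-17)) + 1728/4936 = 1781/(10 - 2*0²*(-17)) + 1728/4936 = 1781/(10 - 2*0*(-17)) + 1728*(1/4936) = 1781/(10 + 0*(-17)) + 216/617 = 1781/(10 + 0) + 216/617 = 1781/10 + 216/617 = 1101037/6170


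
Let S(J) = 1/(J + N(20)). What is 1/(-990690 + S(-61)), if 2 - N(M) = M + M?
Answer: -99/98078311 ≈ -1.0094e-6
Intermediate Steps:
N(M) = 2 - 2*M (N(M) = 2 - (M + M) = 2 - 2*M)
S(J) = 1/(-38 + J) (S(J) = 1/(J + (2 - 2*20)) = 1/(J + (2 - 40)) = 1/(J - 38) = 1/(-38 + J))
1/(-990690 + S(-61)) = 1/(-990690 + 1/(-38 - 61)) = 1/(-990690 + 1/(-99)) = 1/(-990690 - 1/99) = 1/(-98078311/99) = -99/98078311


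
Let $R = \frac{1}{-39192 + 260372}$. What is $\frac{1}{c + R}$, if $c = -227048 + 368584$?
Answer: $\frac{221180}{31304932481} \approx 7.0653 \cdot 10^{-6}$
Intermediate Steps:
$c = 141536$
$R = \frac{1}{221180} \approx 4.5212 \cdot 10^{-6}$
$\frac{1}{c + R} = \frac{1}{141536 + \frac{1}{221180}} = \frac{1}{\frac{31304932481}{221180}} = \frac{221180}{31304932481}$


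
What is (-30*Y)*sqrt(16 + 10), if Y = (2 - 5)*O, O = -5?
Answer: -450*sqrt(26) ≈ -2294.6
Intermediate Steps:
Y = 15 (Y = (2 - 5)*(-5) = -3*(-5) = 15)
(-30*Y)*sqrt(16 + 10) = (-30*15)*sqrt(16 + 10) = -450*sqrt(26)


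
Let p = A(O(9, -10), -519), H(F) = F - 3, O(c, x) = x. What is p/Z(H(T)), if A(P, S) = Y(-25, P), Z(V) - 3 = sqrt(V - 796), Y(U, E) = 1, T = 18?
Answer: 3/790 - I*sqrt(781)/790 ≈ 0.0037975 - 0.035375*I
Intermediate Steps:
H(F) = -3 + F
Z(V) = 3 + sqrt(-796 + V) (Z(V) = 3 + sqrt(V - 796) = 3 + sqrt(-796 + V))
A(P, S) = 1
p = 1
p/Z(H(T)) = 1/(3 + sqrt(-796 + (-3 + 18))) = 1/(3 + sqrt(-796 + 15)) = 1/(3 + sqrt(-781)) = 1/(3 + I*sqrt(781))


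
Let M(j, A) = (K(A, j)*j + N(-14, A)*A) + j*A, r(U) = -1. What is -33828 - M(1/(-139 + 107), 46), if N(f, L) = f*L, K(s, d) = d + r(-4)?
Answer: -4303457/1024 ≈ -4202.6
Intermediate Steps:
K(s, d) = -1 + d (K(s, d) = d - 1 = -1 + d)
N(f, L) = L*f
M(j, A) = -14*A² + A*j + j*(-1 + j) (M(j, A) = ((-1 + j)*j + (A*(-14))*A) + j*A = (j*(-1 + j) + (-14*A)*A) + A*j = (j*(-1 + j) - 14*A²) + A*j = (-14*A² + j*(-1 + j)) + A*j = -14*A² + A*j + j*(-1 + j))
-33828 - M(1/(-139 + 107), 46) = -33828 - (-14*46² + 46/(-139 + 107) + (-1 + 1/(-139 + 107))/(-139 + 107)) = -33828 - (-14*2116 + 46/(-32) + (-1 + 1/(-32))/(-32)) = -33828 - (-29624 + 46*(-1/32) - (-1 - 1/32)/32) = -33828 - (-29624 - 23/16 - 1/32*(-33/32)) = -33828 - (-29624 - 23/16 + 33/1024) = -33828 - 1*(-30336415/1024) = -33828 + 30336415/1024 = -4303457/1024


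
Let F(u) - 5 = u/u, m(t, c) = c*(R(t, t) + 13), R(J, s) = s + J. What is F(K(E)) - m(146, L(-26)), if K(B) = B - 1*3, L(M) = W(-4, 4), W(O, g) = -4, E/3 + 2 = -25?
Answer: 1226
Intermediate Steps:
E = -81 (E = -6 + 3*(-25) = -6 - 75 = -81)
L(M) = -4
R(J, s) = J + s
K(B) = -3 + B (K(B) = B - 3 = -3 + B)
m(t, c) = c*(13 + 2*t) (m(t, c) = c*((t + t) + 13) = c*(2*t + 13) = c*(13 + 2*t))
F(u) = 6 (F(u) = 5 + u/u = 5 + 1 = 6)
F(K(E)) - m(146, L(-26)) = 6 - (-4)*(13 + 2*146) = 6 - (-4)*(13 + 292) = 6 - (-4)*305 = 6 - 1*(-1220) = 6 + 1220 = 1226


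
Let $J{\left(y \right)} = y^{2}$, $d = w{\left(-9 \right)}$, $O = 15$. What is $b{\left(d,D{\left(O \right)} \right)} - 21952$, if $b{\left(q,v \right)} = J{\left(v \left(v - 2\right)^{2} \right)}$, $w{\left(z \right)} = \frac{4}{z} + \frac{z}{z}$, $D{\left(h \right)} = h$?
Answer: $6404273$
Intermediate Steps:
$w{\left(z \right)} = 1 + \frac{4}{z}$ ($w{\left(z \right)} = \frac{4}{z} + 1 = 1 + \frac{4}{z}$)
$d = \frac{5}{9}$ ($d = \frac{4 - 9}{-9} = \left(- \frac{1}{9}\right) \left(-5\right) = \frac{5}{9} \approx 0.55556$)
$b{\left(q,v \right)} = v^{2} \left(-2 + v\right)^{4}$ ($b{\left(q,v \right)} = \left(v \left(v - 2\right)^{2}\right)^{2} = \left(v \left(-2 + v\right)^{2}\right)^{2} = v^{2} \left(-2 + v\right)^{4}$)
$b{\left(d,D{\left(O \right)} \right)} - 21952 = 15^{2} \left(-2 + 15\right)^{4} - 21952 = 225 \cdot 13^{4} - 21952 = 225 \cdot 28561 - 21952 = 6426225 - 21952 = 6404273$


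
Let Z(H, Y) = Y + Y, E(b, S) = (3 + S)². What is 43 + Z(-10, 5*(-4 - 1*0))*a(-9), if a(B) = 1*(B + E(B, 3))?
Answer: -1037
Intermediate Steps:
a(B) = 36 + B (a(B) = 1*(B + (3 + 3)²) = 1*(B + 6²) = 1*(B + 36) = 1*(36 + B) = 36 + B)
Z(H, Y) = 2*Y
43 + Z(-10, 5*(-4 - 1*0))*a(-9) = 43 + (2*(5*(-4 - 1*0)))*(36 - 9) = 43 + (2*(5*(-4 + 0)))*27 = 43 + (2*(5*(-4)))*27 = 43 + (2*(-20))*27 = 43 - 40*27 = 43 - 1080 = -1037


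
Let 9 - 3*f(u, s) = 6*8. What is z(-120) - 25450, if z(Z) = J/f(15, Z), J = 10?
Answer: -330860/13 ≈ -25451.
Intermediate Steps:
f(u, s) = -13 (f(u, s) = 3 - 2*8 = 3 - ⅓*48 = 3 - 16 = -13)
z(Z) = -10/13 (z(Z) = 10/(-13) = 10*(-1/13) = -10/13)
z(-120) - 25450 = -10/13 - 25450 = -330860/13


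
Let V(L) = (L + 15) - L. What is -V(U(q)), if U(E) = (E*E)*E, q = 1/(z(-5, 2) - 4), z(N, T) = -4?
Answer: -15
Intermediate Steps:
q = -1/8 (q = 1/(-4 - 4) = 1/(-8) = -1/8 ≈ -0.12500)
U(E) = E**3 (U(E) = E**2*E = E**3)
V(L) = 15 (V(L) = (15 + L) - L = 15)
-V(U(q)) = -1*15 = -15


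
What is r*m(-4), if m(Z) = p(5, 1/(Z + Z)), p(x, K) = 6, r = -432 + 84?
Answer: -2088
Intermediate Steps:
r = -348
m(Z) = 6
r*m(-4) = -348*6 = -2088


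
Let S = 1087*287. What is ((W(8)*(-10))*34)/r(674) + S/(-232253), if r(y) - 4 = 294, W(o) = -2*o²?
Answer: 715334557/4943671 ≈ 144.70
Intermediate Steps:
S = 311969
r(y) = 298 (r(y) = 4 + 294 = 298)
((W(8)*(-10))*34)/r(674) + S/(-232253) = ((-2*8²*(-10))*34)/298 + 311969/(-232253) = ((-2*64*(-10))*34)*(1/298) + 311969*(-1/232253) = (-128*(-10)*34)*(1/298) - 44567/33179 = (1280*34)*(1/298) - 44567/33179 = 43520*(1/298) - 44567/33179 = 21760/149 - 44567/33179 = 715334557/4943671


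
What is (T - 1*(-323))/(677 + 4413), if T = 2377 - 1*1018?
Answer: 841/2545 ≈ 0.33045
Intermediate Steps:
T = 1359 (T = 2377 - 1018 = 1359)
(T - 1*(-323))/(677 + 4413) = (1359 - 1*(-323))/(677 + 4413) = (1359 + 323)/5090 = 1682*(1/5090) = 841/2545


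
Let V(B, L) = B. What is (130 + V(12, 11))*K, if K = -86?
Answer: -12212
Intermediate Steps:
(130 + V(12, 11))*K = (130 + 12)*(-86) = 142*(-86) = -12212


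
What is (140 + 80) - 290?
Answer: -70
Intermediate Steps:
(140 + 80) - 290 = 220 - 290 = -70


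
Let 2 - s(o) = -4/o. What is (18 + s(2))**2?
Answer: 484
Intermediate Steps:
s(o) = 2 + 4/o (s(o) = 2 - (-4)/o = 2 + 4/o)
(18 + s(2))**2 = (18 + (2 + 4/2))**2 = (18 + (2 + 4*(1/2)))**2 = (18 + (2 + 2))**2 = (18 + 4)**2 = 22**2 = 484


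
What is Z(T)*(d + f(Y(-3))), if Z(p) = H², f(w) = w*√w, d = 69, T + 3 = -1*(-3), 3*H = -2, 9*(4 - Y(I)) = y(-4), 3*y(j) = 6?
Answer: 92/3 + 136*√34/243 ≈ 33.930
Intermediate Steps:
y(j) = 2 (y(j) = (⅓)*6 = 2)
Y(I) = 34/9 (Y(I) = 4 - ⅑*2 = 4 - 2/9 = 34/9)
H = -⅔ (H = (⅓)*(-2) = -⅔ ≈ -0.66667)
T = 0 (T = -3 - 1*(-3) = -3 + 3 = 0)
f(w) = w^(3/2)
Z(p) = 4/9 (Z(p) = (-⅔)² = 4/9)
Z(T)*(d + f(Y(-3))) = 4*(69 + (34/9)^(3/2))/9 = 4*(69 + 34*√34/27)/9 = 92/3 + 136*√34/243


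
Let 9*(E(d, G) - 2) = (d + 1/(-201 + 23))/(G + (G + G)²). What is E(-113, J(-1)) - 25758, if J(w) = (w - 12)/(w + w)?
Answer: -268197973/10413 ≈ -25756.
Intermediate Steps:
J(w) = (-12 + w)/(2*w) (J(w) = (-12 + w)/((2*w)) = (-12 + w)*(1/(2*w)) = (-12 + w)/(2*w))
E(d, G) = 2 + (-1/178 + d)/(9*(G + 4*G²)) (E(d, G) = 2 + ((d + 1/(-201 + 23))/(G + (G + G)²))/9 = 2 + ((d + 1/(-178))/(G + (2*G)²))/9 = 2 + ((d - 1/178)/(G + 4*G²))/9 = 2 + ((-1/178 + d)/(G + 4*G²))/9 = 2 + (-1/178 + d)/(9*(G + 4*G²)))
E(-113, J(-1)) - 25758 = (-1 + 178*(-113) + 3204*((½)*(-12 - 1)/(-1)) + 12816*((½)*(-12 - 1)/(-1))²)/(1602*(((½)*(-12 - 1)/(-1)))*(1 + 4*((½)*(-12 - 1)/(-1)))) - 25758 = (-1 - 20114 + 3204*((½)*(-1)*(-13)) + 12816*((½)*(-1)*(-13))²)/(1602*(((½)*(-1)*(-13)))*(1 + 4*((½)*(-1)*(-13)))) - 25758 = (-1 - 20114 + 3204*(13/2) + 12816*(13/2)²)/(1602*(13/2)*(1 + 4*(13/2))) - 25758 = (1/1602)*(2/13)*(-1 - 20114 + 20826 + 12816*(169/4))/(1 + 26) - 25758 = (1/1602)*(2/13)*(-1 - 20114 + 20826 + 541476)/27 - 25758 = (1/1602)*(2/13)*(1/27)*542187 - 25758 = 20081/10413 - 25758 = -268197973/10413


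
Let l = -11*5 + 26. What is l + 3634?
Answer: 3605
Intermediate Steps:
l = -29 (l = -55 + 26 = -29)
l + 3634 = -29 + 3634 = 3605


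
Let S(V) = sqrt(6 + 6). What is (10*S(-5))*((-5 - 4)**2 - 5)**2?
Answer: 115520*sqrt(3) ≈ 2.0009e+5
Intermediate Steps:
S(V) = 2*sqrt(3) (S(V) = sqrt(12) = 2*sqrt(3))
(10*S(-5))*((-5 - 4)**2 - 5)**2 = (10*(2*sqrt(3)))*((-5 - 4)**2 - 5)**2 = (20*sqrt(3))*((-9)**2 - 5)**2 = (20*sqrt(3))*(81 - 5)**2 = (20*sqrt(3))*76**2 = (20*sqrt(3))*5776 = 115520*sqrt(3)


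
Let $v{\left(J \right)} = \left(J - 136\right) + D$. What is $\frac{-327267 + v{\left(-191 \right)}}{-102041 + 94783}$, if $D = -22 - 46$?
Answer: $\frac{163831}{3629} \approx 45.145$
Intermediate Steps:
$D = -68$
$v{\left(J \right)} = -204 + J$ ($v{\left(J \right)} = \left(J - 136\right) - 68 = \left(-136 + J\right) - 68 = -204 + J$)
$\frac{-327267 + v{\left(-191 \right)}}{-102041 + 94783} = \frac{-327267 - 395}{-102041 + 94783} = \frac{-327267 - 395}{-7258} = \left(-327662\right) \left(- \frac{1}{7258}\right) = \frac{163831}{3629}$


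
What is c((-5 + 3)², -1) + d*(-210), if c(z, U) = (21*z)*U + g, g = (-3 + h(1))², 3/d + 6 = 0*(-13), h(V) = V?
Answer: 25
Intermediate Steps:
d = -½ (d = 3/(-6 + 0*(-13)) = 3/(-6 + 0) = 3/(-6) = 3*(-⅙) = -½ ≈ -0.50000)
g = 4 (g = (-3 + 1)² = (-2)² = 4)
c(z, U) = 4 + 21*U*z (c(z, U) = (21*z)*U + 4 = 21*U*z + 4 = 4 + 21*U*z)
c((-5 + 3)², -1) + d*(-210) = (4 + 21*(-1)*(-5 + 3)²) - ½*(-210) = (4 + 21*(-1)*(-2)²) + 105 = (4 + 21*(-1)*4) + 105 = (4 - 84) + 105 = -80 + 105 = 25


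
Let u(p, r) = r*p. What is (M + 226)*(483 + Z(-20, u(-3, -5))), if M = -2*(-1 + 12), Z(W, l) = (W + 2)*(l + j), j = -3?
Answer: 54468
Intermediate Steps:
u(p, r) = p*r
Z(W, l) = (-3 + l)*(2 + W) (Z(W, l) = (W + 2)*(l - 3) = (2 + W)*(-3 + l) = (-3 + l)*(2 + W))
M = -22 (M = -2*11 = -22)
(M + 226)*(483 + Z(-20, u(-3, -5))) = (-22 + 226)*(483 + (-6 - 3*(-20) + 2*(-3*(-5)) - (-60)*(-5))) = 204*(483 + (-6 + 60 + 2*15 - 20*15)) = 204*(483 + (-6 + 60 + 30 - 300)) = 204*(483 - 216) = 204*267 = 54468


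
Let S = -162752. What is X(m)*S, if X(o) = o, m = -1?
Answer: 162752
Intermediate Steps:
X(m)*S = -1*(-162752) = 162752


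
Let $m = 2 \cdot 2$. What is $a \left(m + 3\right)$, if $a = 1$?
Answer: $7$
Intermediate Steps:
$m = 4$
$a \left(m + 3\right) = 1 \left(4 + 3\right) = 1 \cdot 7 = 7$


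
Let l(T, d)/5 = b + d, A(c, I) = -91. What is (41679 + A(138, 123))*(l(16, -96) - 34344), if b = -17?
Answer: -1451795492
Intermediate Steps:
l(T, d) = -85 + 5*d (l(T, d) = 5*(-17 + d) = -85 + 5*d)
(41679 + A(138, 123))*(l(16, -96) - 34344) = (41679 - 91)*((-85 + 5*(-96)) - 34344) = 41588*((-85 - 480) - 34344) = 41588*(-565 - 34344) = 41588*(-34909) = -1451795492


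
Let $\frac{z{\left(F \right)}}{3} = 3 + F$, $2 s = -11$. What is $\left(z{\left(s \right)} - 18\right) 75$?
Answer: $- \frac{3825}{2} \approx -1912.5$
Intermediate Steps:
$s = - \frac{11}{2}$ ($s = \frac{1}{2} \left(-11\right) = - \frac{11}{2} \approx -5.5$)
$z{\left(F \right)} = 9 + 3 F$ ($z{\left(F \right)} = 3 \left(3 + F\right) = 9 + 3 F$)
$\left(z{\left(s \right)} - 18\right) 75 = \left(\left(9 + 3 \left(- \frac{11}{2}\right)\right) - 18\right) 75 = \left(\left(9 - \frac{33}{2}\right) - 18\right) 75 = \left(- \frac{15}{2} - 18\right) 75 = \left(- \frac{51}{2}\right) 75 = - \frac{3825}{2}$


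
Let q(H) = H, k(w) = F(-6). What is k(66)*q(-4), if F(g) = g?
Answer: 24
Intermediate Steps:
k(w) = -6
k(66)*q(-4) = -6*(-4) = 24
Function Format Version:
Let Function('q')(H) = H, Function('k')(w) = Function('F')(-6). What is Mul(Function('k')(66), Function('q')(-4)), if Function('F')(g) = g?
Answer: 24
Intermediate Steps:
Function('k')(w) = -6
Mul(Function('k')(66), Function('q')(-4)) = Mul(-6, -4) = 24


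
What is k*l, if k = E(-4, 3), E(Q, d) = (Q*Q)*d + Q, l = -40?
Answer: -1760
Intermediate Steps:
E(Q, d) = Q + d*Q**2 (E(Q, d) = Q**2*d + Q = d*Q**2 + Q = Q + d*Q**2)
k = 44 (k = -4*(1 - 4*3) = -4*(1 - 12) = -4*(-11) = 44)
k*l = 44*(-40) = -1760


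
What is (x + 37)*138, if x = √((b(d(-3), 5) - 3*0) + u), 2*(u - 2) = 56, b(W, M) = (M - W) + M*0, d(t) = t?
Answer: 5106 + 138*√38 ≈ 5956.7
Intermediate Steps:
b(W, M) = M - W (b(W, M) = (M - W) + 0 = M - W)
u = 30 (u = 2 + (½)*56 = 2 + 28 = 30)
x = √38 (x = √(((5 - 1*(-3)) - 3*0) + 30) = √(((5 + 3) + 0) + 30) = √((8 + 0) + 30) = √(8 + 30) = √38 ≈ 6.1644)
(x + 37)*138 = (√38 + 37)*138 = (37 + √38)*138 = 5106 + 138*√38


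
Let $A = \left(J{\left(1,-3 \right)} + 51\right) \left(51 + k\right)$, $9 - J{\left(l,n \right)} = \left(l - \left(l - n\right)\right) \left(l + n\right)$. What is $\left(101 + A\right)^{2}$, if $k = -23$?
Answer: $2601769$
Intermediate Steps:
$J{\left(l,n \right)} = 9 - n \left(l + n\right)$ ($J{\left(l,n \right)} = 9 - \left(l - \left(l - n\right)\right) \left(l + n\right) = 9 - n \left(l + n\right)$)
$A = 1512$ ($A = \left(\left(9 - \left(-3\right)^{2} - 1 \left(-3\right)\right) + 51\right) \left(51 - 23\right) = \left(\left(9 - 9 + 3\right) + 51\right) 28 = \left(3 + 51\right) 28 = 54 \cdot 28 = 1512$)
$\left(101 + A\right)^{2} = \left(101 + 1512\right)^{2} = 1613^{2} = 2601769$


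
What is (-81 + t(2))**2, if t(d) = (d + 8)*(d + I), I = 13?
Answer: 4761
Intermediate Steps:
t(d) = (8 + d)*(13 + d) (t(d) = (d + 8)*(d + 13) = (8 + d)*(13 + d))
(-81 + t(2))**2 = (-81 + (104 + 2**2 + 21*2))**2 = (-81 + (104 + 4 + 42))**2 = (-81 + 150)**2 = 69**2 = 4761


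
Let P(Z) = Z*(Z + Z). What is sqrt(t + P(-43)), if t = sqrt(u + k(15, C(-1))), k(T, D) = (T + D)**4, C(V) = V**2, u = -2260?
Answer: sqrt(3698 + 2*sqrt(15819)) ≈ 62.845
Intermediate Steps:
P(Z) = 2*Z**2 (P(Z) = Z*(2*Z) = 2*Z**2)
k(T, D) = (D + T)**4
t = 2*sqrt(15819) (t = sqrt(-2260 + ((-1)**2 + 15)**4) = sqrt(-2260 + (1 + 15)**4) = sqrt(-2260 + 16**4) = sqrt(-2260 + 65536) = sqrt(63276) = 2*sqrt(15819) ≈ 251.55)
sqrt(t + P(-43)) = sqrt(2*sqrt(15819) + 2*(-43)**2) = sqrt(2*sqrt(15819) + 2*1849) = sqrt(2*sqrt(15819) + 3698) = sqrt(3698 + 2*sqrt(15819))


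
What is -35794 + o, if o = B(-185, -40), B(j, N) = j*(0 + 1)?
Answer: -35979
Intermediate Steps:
B(j, N) = j (B(j, N) = j*1 = j)
o = -185
-35794 + o = -35794 - 185 = -35979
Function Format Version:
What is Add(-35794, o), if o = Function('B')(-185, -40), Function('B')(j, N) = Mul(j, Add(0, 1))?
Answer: -35979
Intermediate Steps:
Function('B')(j, N) = j (Function('B')(j, N) = Mul(j, 1) = j)
o = -185
Add(-35794, o) = Add(-35794, -185) = -35979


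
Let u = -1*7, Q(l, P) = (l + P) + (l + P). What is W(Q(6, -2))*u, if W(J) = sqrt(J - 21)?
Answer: -7*I*sqrt(13) ≈ -25.239*I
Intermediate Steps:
Q(l, P) = 2*P + 2*l (Q(l, P) = (P + l) + (P + l) = 2*P + 2*l)
W(J) = sqrt(-21 + J)
u = -7
W(Q(6, -2))*u = sqrt(-21 + (2*(-2) + 2*6))*(-7) = sqrt(-21 + (-4 + 12))*(-7) = sqrt(-21 + 8)*(-7) = sqrt(-13)*(-7) = (I*sqrt(13))*(-7) = -7*I*sqrt(13)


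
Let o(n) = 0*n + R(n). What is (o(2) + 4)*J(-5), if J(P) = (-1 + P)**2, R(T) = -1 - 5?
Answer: -72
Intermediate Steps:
R(T) = -6
o(n) = -6 (o(n) = 0*n - 6 = 0 - 6 = -6)
(o(2) + 4)*J(-5) = (-6 + 4)*(-1 - 5)**2 = -2*(-6)**2 = -2*36 = -72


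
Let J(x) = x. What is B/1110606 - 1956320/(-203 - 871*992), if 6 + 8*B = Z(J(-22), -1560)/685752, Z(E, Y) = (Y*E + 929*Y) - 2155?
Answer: 2383893237392341555/1053122596675696512 ≈ 2.2636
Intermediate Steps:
Z(E, Y) = -2155 + 929*Y + E*Y (Z(E, Y) = (E*Y + 929*Y) - 2155 = (929*Y + E*Y) - 2155 = -2155 + 929*Y + E*Y)
B = -5531587/5486016 (B = -¾ + ((-2155 + 929*(-1560) - 22*(-1560))/685752)/8 = -¾ + ((-2155 - 1449240 + 34320)*(1/685752))/8 = -¾ + (-1417075*1/685752)/8 = -¾ + (⅛)*(-1417075/685752) = -¾ - 1417075/5486016 = -5531587/5486016 ≈ -1.0083)
B/1110606 - 1956320/(-203 - 871*992) = -5531587/5486016/1110606 - 1956320/(-203 - 871*992) = -5531587/5486016*1/1110606 - 1956320/(-203 - 864032) = -5531587/6092802285696 - 1956320/(-864235) = -5531587/6092802285696 - 1956320*(-1/864235) = -5531587/6092802285696 + 391264/172847 = 2383893237392341555/1053122596675696512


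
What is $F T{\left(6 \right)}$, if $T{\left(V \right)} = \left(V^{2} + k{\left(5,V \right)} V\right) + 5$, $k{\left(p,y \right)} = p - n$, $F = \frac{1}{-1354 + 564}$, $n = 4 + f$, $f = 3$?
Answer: $- \frac{29}{790} \approx -0.036709$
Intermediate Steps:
$n = 7$ ($n = 4 + 3 = 7$)
$F = - \frac{1}{790}$ ($F = \frac{1}{-790} = - \frac{1}{790} \approx -0.0012658$)
$k{\left(p,y \right)} = -7 + p$ ($k{\left(p,y \right)} = p - 7 = -7 + p$)
$T{\left(V \right)} = 5 + V^{2} - 2 V$ ($T{\left(V \right)} = \left(V^{2} + \left(-7 + 5\right) V\right) + 5 = \left(V^{2} - 2 V\right) + 5 = 5 + V^{2} - 2 V$)
$F T{\left(6 \right)} = - \frac{5 + 6^{2} - 12}{790} = - \frac{5 + 36 - 12}{790} = \left(- \frac{1}{790}\right) 29 = - \frac{29}{790}$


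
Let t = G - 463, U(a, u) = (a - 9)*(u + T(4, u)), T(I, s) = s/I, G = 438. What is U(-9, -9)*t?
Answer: -10125/2 ≈ -5062.5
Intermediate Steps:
U(a, u) = 5*u*(-9 + a)/4 (U(a, u) = (a - 9)*(u + u/4) = (-9 + a)*(u + u*(¼)) = (-9 + a)*(u + u/4) = (-9 + a)*(5*u/4) = 5*u*(-9 + a)/4)
t = -25 (t = 438 - 463 = -25)
U(-9, -9)*t = ((5/4)*(-9)*(-9 - 9))*(-25) = ((5/4)*(-9)*(-18))*(-25) = (405/2)*(-25) = -10125/2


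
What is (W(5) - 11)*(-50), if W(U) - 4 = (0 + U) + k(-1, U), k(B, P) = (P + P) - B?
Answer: -450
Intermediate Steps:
k(B, P) = -B + 2*P (k(B, P) = 2*P - B = -B + 2*P)
W(U) = 5 + 3*U (W(U) = 4 + ((0 + U) + (-1*(-1) + 2*U)) = 4 + (U + (1 + 2*U)) = 4 + (1 + 3*U) = 5 + 3*U)
(W(5) - 11)*(-50) = ((5 + 3*5) - 11)*(-50) = ((5 + 15) - 11)*(-50) = (20 - 11)*(-50) = 9*(-50) = -450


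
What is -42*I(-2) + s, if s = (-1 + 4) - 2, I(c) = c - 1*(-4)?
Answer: -83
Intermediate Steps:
I(c) = 4 + c (I(c) = c + 4 = 4 + c)
s = 1 (s = 3 - 2 = 1)
-42*I(-2) + s = -42*(4 - 2) + 1 = -42*2 + 1 = -84 + 1 = -83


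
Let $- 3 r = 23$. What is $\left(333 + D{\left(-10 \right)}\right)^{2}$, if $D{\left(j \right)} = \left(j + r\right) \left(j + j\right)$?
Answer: $\frac{4239481}{9} \approx 4.7105 \cdot 10^{5}$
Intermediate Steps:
$r = - \frac{23}{3}$ ($r = \left(- \frac{1}{3}\right) 23 = - \frac{23}{3} \approx -7.6667$)
$D{\left(j \right)} = 2 j \left(- \frac{23}{3} + j\right)$ ($D{\left(j \right)} = \left(j - \frac{23}{3}\right) \left(j + j\right) = \left(- \frac{23}{3} + j\right) 2 j = 2 j \left(- \frac{23}{3} + j\right)$)
$\left(333 + D{\left(-10 \right)}\right)^{2} = \left(333 + \frac{2}{3} \left(-10\right) \left(-23 + 3 \left(-10\right)\right)\right)^{2} = \left(333 + \frac{2}{3} \left(-10\right) \left(-23 - 30\right)\right)^{2} = \left(333 + \frac{2}{3} \left(-10\right) \left(-53\right)\right)^{2} = \left(333 + \frac{1060}{3}\right)^{2} = \left(\frac{2059}{3}\right)^{2} = \frac{4239481}{9}$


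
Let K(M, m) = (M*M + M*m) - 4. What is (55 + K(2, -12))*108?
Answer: 3348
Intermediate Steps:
K(M, m) = -4 + M**2 + M*m (K(M, m) = (M**2 + M*m) - 4 = -4 + M**2 + M*m)
(55 + K(2, -12))*108 = (55 + (-4 + 2**2 + 2*(-12)))*108 = (55 + (-4 + 4 - 24))*108 = (55 - 24)*108 = 31*108 = 3348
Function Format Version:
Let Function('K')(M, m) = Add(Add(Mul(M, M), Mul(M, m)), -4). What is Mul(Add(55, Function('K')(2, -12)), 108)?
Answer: 3348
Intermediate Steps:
Function('K')(M, m) = Add(-4, Pow(M, 2), Mul(M, m)) (Function('K')(M, m) = Add(Add(Pow(M, 2), Mul(M, m)), -4) = Add(-4, Pow(M, 2), Mul(M, m)))
Mul(Add(55, Function('K')(2, -12)), 108) = Mul(Add(55, Add(-4, Pow(2, 2), Mul(2, -12))), 108) = Mul(Add(55, Add(-4, 4, -24)), 108) = Mul(Add(55, -24), 108) = Mul(31, 108) = 3348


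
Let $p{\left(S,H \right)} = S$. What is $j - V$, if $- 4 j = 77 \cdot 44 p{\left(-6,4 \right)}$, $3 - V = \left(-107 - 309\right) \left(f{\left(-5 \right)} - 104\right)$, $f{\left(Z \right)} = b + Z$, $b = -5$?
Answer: $52503$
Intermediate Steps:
$f{\left(Z \right)} = -5 + Z$
$V = -47421$ ($V = 3 - \left(-107 - 309\right) \left(\left(-5 - 5\right) - 104\right) = 3 - - 416 \left(-10 - 104\right) = 3 - \left(-416\right) \left(-114\right) = 3 - 47424 = -47421$)
$j = 5082$ ($j = - \frac{77 \cdot 44 \left(-6\right)}{4} = - \frac{3388 \left(-6\right)}{4} = \left(- \frac{1}{4}\right) \left(-20328\right) = 5082$)
$j - V = 5082 - -47421 = 5082 + 47421 = 52503$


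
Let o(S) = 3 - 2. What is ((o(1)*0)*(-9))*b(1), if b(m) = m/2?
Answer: 0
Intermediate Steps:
b(m) = m/2 (b(m) = m*(½) = m/2)
o(S) = 1
((o(1)*0)*(-9))*b(1) = ((1*0)*(-9))*((½)*1) = (0*(-9))*(½) = 0*(½) = 0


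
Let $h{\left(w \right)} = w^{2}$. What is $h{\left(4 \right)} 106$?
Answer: $1696$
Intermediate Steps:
$h{\left(4 \right)} 106 = 4^{2} \cdot 106 = 16 \cdot 106 = 1696$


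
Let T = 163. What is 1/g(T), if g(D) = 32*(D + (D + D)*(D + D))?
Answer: 1/3406048 ≈ 2.9360e-7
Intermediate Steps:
g(D) = 32*D + 128*D² (g(D) = 32*(D + (2*D)*(2*D)) = 32*(D + 4*D²) = 32*D + 128*D²)
1/g(T) = 1/(32*163*(1 + 4*163)) = 1/(32*163*(1 + 652)) = 1/(32*163*653) = 1/3406048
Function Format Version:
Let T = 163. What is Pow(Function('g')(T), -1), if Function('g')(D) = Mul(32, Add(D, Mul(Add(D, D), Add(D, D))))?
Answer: Rational(1, 3406048) ≈ 2.9360e-7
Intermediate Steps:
Function('g')(D) = Add(Mul(32, D), Mul(128, Pow(D, 2))) (Function('g')(D) = Mul(32, Add(D, Mul(Mul(2, D), Mul(2, D)))) = Mul(32, Add(D, Mul(4, Pow(D, 2)))) = Add(Mul(32, D), Mul(128, Pow(D, 2))))
Pow(Function('g')(T), -1) = Pow(Mul(32, 163, Add(1, Mul(4, 163))), -1) = Pow(Mul(32, 163, Add(1, 652)), -1) = Pow(Mul(32, 163, 653), -1) = Pow(3406048, -1) = Rational(1, 3406048)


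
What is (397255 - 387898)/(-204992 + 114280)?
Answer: -9357/90712 ≈ -0.10315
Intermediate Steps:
(397255 - 387898)/(-204992 + 114280) = 9357/(-90712) = 9357*(-1/90712) = -9357/90712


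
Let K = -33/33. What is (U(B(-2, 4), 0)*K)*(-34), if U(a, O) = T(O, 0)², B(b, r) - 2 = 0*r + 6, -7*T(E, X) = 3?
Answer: 306/49 ≈ 6.2449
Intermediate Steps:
T(E, X) = -3/7 (T(E, X) = -⅐*3 = -3/7)
B(b, r) = 8 (B(b, r) = 2 + (0*r + 6) = 2 + (0 + 6) = 2 + 6 = 8)
U(a, O) = 9/49 (U(a, O) = (-3/7)² = 9/49)
K = -1 (K = -33*1/33 = -1)
(U(B(-2, 4), 0)*K)*(-34) = ((9/49)*(-1))*(-34) = -9/49*(-34) = 306/49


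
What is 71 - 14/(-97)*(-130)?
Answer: 5067/97 ≈ 52.237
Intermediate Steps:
71 - 14/(-97)*(-130) = 71 - 14*(-1/97)*(-130) = 71 + (14/97)*(-130) = 71 - 1820/97 = 5067/97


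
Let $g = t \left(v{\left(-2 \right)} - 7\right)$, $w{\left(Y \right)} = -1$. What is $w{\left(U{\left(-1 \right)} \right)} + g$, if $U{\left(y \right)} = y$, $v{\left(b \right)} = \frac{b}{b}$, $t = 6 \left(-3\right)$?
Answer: $107$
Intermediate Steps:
$t = -18$
$v{\left(b \right)} = 1$
$g = 108$ ($g = - 18 \left(1 - 7\right) = \left(-18\right) \left(-6\right) = 108$)
$w{\left(U{\left(-1 \right)} \right)} + g = -1 + 108 = 107$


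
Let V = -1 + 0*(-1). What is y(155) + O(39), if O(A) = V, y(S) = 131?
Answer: 130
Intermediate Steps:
V = -1 (V = -1 + 0 = -1)
O(A) = -1
y(155) + O(39) = 131 - 1 = 130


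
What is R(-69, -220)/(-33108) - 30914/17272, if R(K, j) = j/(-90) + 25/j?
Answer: -50665278001/28306148112 ≈ -1.7899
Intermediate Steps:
R(K, j) = 25/j - j/90 (R(K, j) = j*(-1/90) + 25/j = -j/90 + 25/j = 25/j - j/90)
R(-69, -220)/(-33108) - 30914/17272 = (25/(-220) - 1/90*(-220))/(-33108) - 30914/17272 = (25*(-1/220) + 22/9)*(-1/33108) - 30914*1/17272 = (-5/44 + 22/9)*(-1/33108) - 15457/8636 = (923/396)*(-1/33108) - 15457/8636 = -923/13110768 - 15457/8636 = -50665278001/28306148112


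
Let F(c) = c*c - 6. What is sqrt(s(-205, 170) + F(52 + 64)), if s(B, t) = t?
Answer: 2*sqrt(3405) ≈ 116.70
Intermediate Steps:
F(c) = -6 + c**2 (F(c) = c**2 - 6 = -6 + c**2)
sqrt(s(-205, 170) + F(52 + 64)) = sqrt(170 + (-6 + (52 + 64)**2)) = sqrt(170 + (-6 + 116**2)) = sqrt(170 + (-6 + 13456)) = sqrt(170 + 13450) = sqrt(13620) = 2*sqrt(3405)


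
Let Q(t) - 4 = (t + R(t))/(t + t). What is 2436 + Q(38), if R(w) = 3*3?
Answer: 185487/76 ≈ 2440.6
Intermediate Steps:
R(w) = 9
Q(t) = 4 + (9 + t)/(2*t) (Q(t) = 4 + (t + 9)/(t + t) = 4 + (9 + t)/((2*t)) = 4 + (9 + t)*(1/(2*t)) = 4 + (9 + t)/(2*t))
2436 + Q(38) = 2436 + (9/2)*(1 + 38)/38 = 2436 + (9/2)*(1/38)*39 = 2436 + 351/76 = 185487/76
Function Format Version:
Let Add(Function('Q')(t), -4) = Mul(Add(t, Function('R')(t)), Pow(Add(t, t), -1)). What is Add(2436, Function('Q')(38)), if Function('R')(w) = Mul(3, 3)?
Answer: Rational(185487, 76) ≈ 2440.6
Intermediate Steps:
Function('R')(w) = 9
Function('Q')(t) = Add(4, Mul(Rational(1, 2), Pow(t, -1), Add(9, t))) (Function('Q')(t) = Add(4, Mul(Add(t, 9), Pow(Add(t, t), -1))) = Add(4, Mul(Add(9, t), Pow(Mul(2, t), -1))) = Add(4, Mul(Add(9, t), Mul(Rational(1, 2), Pow(t, -1)))) = Add(4, Mul(Rational(1, 2), Pow(t, -1), Add(9, t))))
Add(2436, Function('Q')(38)) = Add(2436, Mul(Rational(9, 2), Pow(38, -1), Add(1, 38))) = Add(2436, Mul(Rational(9, 2), Rational(1, 38), 39)) = Add(2436, Rational(351, 76)) = Rational(185487, 76)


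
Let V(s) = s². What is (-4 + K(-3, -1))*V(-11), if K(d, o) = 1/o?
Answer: -605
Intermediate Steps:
(-4 + K(-3, -1))*V(-11) = (-4 + 1/(-1))*(-11)² = (-4 - 1)*121 = -5*121 = -605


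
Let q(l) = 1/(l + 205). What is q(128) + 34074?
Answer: 11346643/333 ≈ 34074.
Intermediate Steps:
q(l) = 1/(205 + l)
q(128) + 34074 = 1/(205 + 128) + 34074 = 1/333 + 34074 = 11346643/333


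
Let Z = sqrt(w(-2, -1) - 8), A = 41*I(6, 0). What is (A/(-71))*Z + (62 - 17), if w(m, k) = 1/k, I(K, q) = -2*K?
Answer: 45 + 1476*I/71 ≈ 45.0 + 20.789*I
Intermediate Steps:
A = -492 (A = 41*(-2*6) = 41*(-12) = -492)
Z = 3*I (Z = sqrt(1/(-1) - 8) = sqrt(-1 - 8) = sqrt(-9) = 3*I ≈ 3.0*I)
(A/(-71))*Z + (62 - 17) = (-492/(-71))*(3*I) + (62 - 17) = (-492*(-1/71))*(3*I) + 45 = 492*(3*I)/71 + 45 = 1476*I/71 + 45 = 45 + 1476*I/71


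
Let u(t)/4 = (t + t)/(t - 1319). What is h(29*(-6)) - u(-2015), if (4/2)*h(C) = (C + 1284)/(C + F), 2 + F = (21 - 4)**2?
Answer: 14405/188371 ≈ 0.076471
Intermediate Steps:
F = 287 (F = -2 + (21 - 4)**2 = -2 + 17**2 = -2 + 289 = 287)
h(C) = (1284 + C)/(2*(287 + C)) (h(C) = ((C + 1284)/(C + 287))/2 = ((1284 + C)/(287 + C))/2 = (1284 + C)/(2*(287 + C)))
u(t) = 8*t/(-1319 + t) (u(t) = 4*((t + t)/(t - 1319)) = 4*((2*t)/(-1319 + t)) = 4*(2*t/(-1319 + t)) = 8*t/(-1319 + t))
h(29*(-6)) - u(-2015) = (1284 + 29*(-6))/(2*(287 + 29*(-6))) - 8*(-2015)/(-1319 - 2015) = (1284 - 174)/(2*(287 - 174)) - 8*(-2015)/(-3334) = (1/2)*1110/113 - 8*(-2015)*(-1)/3334 = (1/2)*(1/113)*1110 - 1*8060/1667 = 555/113 - 8060/1667 = 14405/188371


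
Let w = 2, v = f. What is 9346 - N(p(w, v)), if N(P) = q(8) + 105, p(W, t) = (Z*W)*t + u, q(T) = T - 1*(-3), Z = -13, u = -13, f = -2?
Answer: 9230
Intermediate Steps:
v = -2
q(T) = 3 + T (q(T) = T + 3 = 3 + T)
p(W, t) = -13 - 13*W*t (p(W, t) = (-13*W)*t - 13 = -13*W*t - 13 = -13 - 13*W*t)
N(P) = 116 (N(P) = (3 + 8) + 105 = 11 + 105 = 116)
9346 - N(p(w, v)) = 9346 - 1*116 = 9346 - 116 = 9230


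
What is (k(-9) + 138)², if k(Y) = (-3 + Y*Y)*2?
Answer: 86436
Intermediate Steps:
k(Y) = -6 + 2*Y² (k(Y) = (-3 + Y²)*2 = -6 + 2*Y²)
(k(-9) + 138)² = ((-6 + 2*(-9)²) + 138)² = ((-6 + 2*81) + 138)² = ((-6 + 162) + 138)² = (156 + 138)² = 294² = 86436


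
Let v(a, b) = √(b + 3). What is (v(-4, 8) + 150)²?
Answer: (150 + √11)² ≈ 23506.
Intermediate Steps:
v(a, b) = √(3 + b)
(v(-4, 8) + 150)² = (√(3 + 8) + 150)² = (√11 + 150)² = (150 + √11)²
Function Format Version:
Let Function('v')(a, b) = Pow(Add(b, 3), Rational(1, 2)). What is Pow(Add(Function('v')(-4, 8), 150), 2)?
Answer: Pow(Add(150, Pow(11, Rational(1, 2))), 2) ≈ 23506.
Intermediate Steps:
Function('v')(a, b) = Pow(Add(3, b), Rational(1, 2))
Pow(Add(Function('v')(-4, 8), 150), 2) = Pow(Add(Pow(Add(3, 8), Rational(1, 2)), 150), 2) = Pow(Add(Pow(11, Rational(1, 2)), 150), 2) = Pow(Add(150, Pow(11, Rational(1, 2))), 2)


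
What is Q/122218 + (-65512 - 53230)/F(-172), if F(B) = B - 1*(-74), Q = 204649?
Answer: 7266232679/5988682 ≈ 1213.3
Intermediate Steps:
F(B) = 74 + B (F(B) = B + 74 = 74 + B)
Q/122218 + (-65512 - 53230)/F(-172) = 204649/122218 + (-65512 - 53230)/(74 - 172) = 204649*(1/122218) - 118742/(-98) = 204649/122218 - 118742*(-1/98) = 204649/122218 + 59371/49 = 7266232679/5988682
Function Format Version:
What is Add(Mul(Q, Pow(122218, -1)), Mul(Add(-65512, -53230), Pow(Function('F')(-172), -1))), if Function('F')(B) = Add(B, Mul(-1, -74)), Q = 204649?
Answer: Rational(7266232679, 5988682) ≈ 1213.3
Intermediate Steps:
Function('F')(B) = Add(74, B) (Function('F')(B) = Add(B, 74) = Add(74, B))
Add(Mul(Q, Pow(122218, -1)), Mul(Add(-65512, -53230), Pow(Function('F')(-172), -1))) = Add(Mul(204649, Pow(122218, -1)), Mul(Add(-65512, -53230), Pow(Add(74, -172), -1))) = Add(Mul(204649, Rational(1, 122218)), Mul(-118742, Pow(-98, -1))) = Add(Rational(204649, 122218), Mul(-118742, Rational(-1, 98))) = Add(Rational(204649, 122218), Rational(59371, 49)) = Rational(7266232679, 5988682)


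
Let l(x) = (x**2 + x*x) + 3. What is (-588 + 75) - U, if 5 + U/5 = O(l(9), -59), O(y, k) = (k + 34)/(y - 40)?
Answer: -487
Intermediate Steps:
l(x) = 3 + 2*x**2 (l(x) = (x**2 + x**2) + 3 = 2*x**2 + 3 = 3 + 2*x**2)
O(y, k) = (34 + k)/(-40 + y)
U = -26 (U = -25 + 5*((34 - 59)/(-40 + (3 + 2*9**2))) = -25 + 5*(-25/(-40 + (3 + 2*81))) = -25 + 5*(-25/(-40 + (3 + 162))) = -25 + 5*(-25/(-40 + 165)) = -25 + 5*(-25/125) = -25 + 5*((1/125)*(-25)) = -25 + 5*(-1/5) = -25 - 1 = -26)
(-588 + 75) - U = (-588 + 75) - 1*(-26) = -513 + 26 = -487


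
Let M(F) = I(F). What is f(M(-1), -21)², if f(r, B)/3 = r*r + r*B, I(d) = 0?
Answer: 0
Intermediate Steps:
M(F) = 0
f(r, B) = 3*r² + 3*B*r (f(r, B) = 3*(r*r + r*B) = 3*(r² + B*r) = 3*r² + 3*B*r)
f(M(-1), -21)² = (3*0*(-21 + 0))² = (3*0*(-21))² = 0² = 0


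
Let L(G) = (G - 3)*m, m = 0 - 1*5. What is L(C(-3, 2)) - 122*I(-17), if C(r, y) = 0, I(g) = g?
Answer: 2089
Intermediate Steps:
m = -5 (m = 0 - 5 = -5)
L(G) = 15 - 5*G (L(G) = (G - 3)*(-5) = (-3 + G)*(-5) = 15 - 5*G)
L(C(-3, 2)) - 122*I(-17) = (15 - 5*0) - 122*(-17) = (15 + 0) + 2074 = 15 + 2074 = 2089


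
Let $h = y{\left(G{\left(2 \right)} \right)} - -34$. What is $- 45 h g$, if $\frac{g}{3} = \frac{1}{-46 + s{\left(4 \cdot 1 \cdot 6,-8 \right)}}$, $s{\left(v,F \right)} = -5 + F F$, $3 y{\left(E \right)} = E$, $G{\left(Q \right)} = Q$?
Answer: $-360$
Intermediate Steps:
$y{\left(E \right)} = \frac{E}{3}$
$h = \frac{104}{3}$ ($h = \frac{1}{3} \cdot 2 - -34 = \frac{2}{3} + 34 = \frac{104}{3} \approx 34.667$)
$s{\left(v,F \right)} = -5 + F^{2}$
$g = \frac{3}{13}$ ($g = \frac{3}{-46 - \left(5 - \left(-8\right)^{2}\right)} = \frac{3}{-46 + \left(-5 + 64\right)} = \frac{3}{-46 + 59} = \frac{3}{13} \approx 0.23077$)
$- 45 h g = \left(-45\right) \frac{104}{3} \cdot \frac{3}{13} = \left(-1560\right) \frac{3}{13} = -360$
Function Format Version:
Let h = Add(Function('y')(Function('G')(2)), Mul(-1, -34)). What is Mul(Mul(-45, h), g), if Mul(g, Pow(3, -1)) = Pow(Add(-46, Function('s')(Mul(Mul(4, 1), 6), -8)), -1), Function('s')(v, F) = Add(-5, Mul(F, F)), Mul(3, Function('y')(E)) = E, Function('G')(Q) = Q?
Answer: -360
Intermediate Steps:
Function('y')(E) = Mul(Rational(1, 3), E)
h = Rational(104, 3) (h = Add(Mul(Rational(1, 3), 2), Mul(-1, -34)) = Add(Rational(2, 3), 34) = Rational(104, 3) ≈ 34.667)
Function('s')(v, F) = Add(-5, Pow(F, 2))
g = Rational(3, 13) (g = Mul(3, Pow(Add(-46, Add(-5, Pow(-8, 2))), -1)) = Mul(3, Pow(Add(-46, Add(-5, 64)), -1)) = Mul(3, Pow(Add(-46, 59), -1)) = Mul(3, Pow(13, -1)) = Mul(3, Rational(1, 13)) = Rational(3, 13) ≈ 0.23077)
Mul(Mul(-45, h), g) = Mul(Mul(-45, Rational(104, 3)), Rational(3, 13)) = Mul(-1560, Rational(3, 13)) = -360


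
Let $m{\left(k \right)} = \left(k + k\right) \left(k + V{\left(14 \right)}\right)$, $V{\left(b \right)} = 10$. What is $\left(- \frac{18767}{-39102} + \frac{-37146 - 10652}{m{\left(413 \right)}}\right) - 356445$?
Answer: $- \frac{2366279954075}{6638562} \approx -3.5644 \cdot 10^{5}$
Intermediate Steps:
$m{\left(k \right)} = 2 k \left(10 + k\right)$ ($m{\left(k \right)} = \left(k + k\right) \left(k + 10\right) = 2 k \left(10 + k\right)$)
$\left(- \frac{18767}{-39102} + \frac{-37146 - 10652}{m{\left(413 \right)}}\right) - 356445 = \left(- \frac{18767}{-39102} + \frac{-37146 - 10652}{2 \cdot 413 \left(10 + 413\right)}\right) - 356445 = \left(\left(-18767\right) \left(- \frac{1}{39102}\right) - \frac{47798}{2 \cdot 413 \cdot 423}\right) - 356445 = \left(\frac{383}{798} - \frac{47798}{349398}\right) - 356445 = \left(\frac{383}{798} - \frac{23899}{174699}\right) - 356445 = \frac{2278015}{6638562} - 356445 = - \frac{2366279954075}{6638562}$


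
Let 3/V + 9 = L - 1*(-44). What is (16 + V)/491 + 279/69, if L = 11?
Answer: 92065/22586 ≈ 4.0762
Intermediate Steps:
V = 3/46 (V = 3/(-9 + (11 - 1*(-44))) = 3/(-9 + (11 + 44)) = 3/(-9 + 55) = 3/46 ≈ 0.065217)
(16 + V)/491 + 279/69 = (16 + 3/46)/491 + 279/69 = (739/46)*(1/491) + 279*(1/69) = 739/22586 + 93/23 = 92065/22586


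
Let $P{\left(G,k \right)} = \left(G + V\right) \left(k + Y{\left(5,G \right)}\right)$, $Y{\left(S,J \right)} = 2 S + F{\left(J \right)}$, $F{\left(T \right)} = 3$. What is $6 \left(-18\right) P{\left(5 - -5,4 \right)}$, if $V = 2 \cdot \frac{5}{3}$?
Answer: $-24480$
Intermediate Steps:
$Y{\left(S,J \right)} = 3 + 2 S$ ($Y{\left(S,J \right)} = 2 S + 3 = 3 + 2 S$)
$V = \frac{10}{3}$ ($V = 2 \cdot 5 \cdot \frac{1}{3} = 2 \cdot \frac{5}{3} = \frac{10}{3} \approx 3.3333$)
$P{\left(G,k \right)} = \left(13 + k\right) \left(\frac{10}{3} + G\right)$ ($P{\left(G,k \right)} = \left(G + \frac{10}{3}\right) \left(k + \left(3 + 2 \cdot 5\right)\right) = \left(\frac{10}{3} + G\right) \left(k + \left(3 + 10\right)\right) = \left(\frac{10}{3} + G\right) \left(k + 13\right) = \left(\frac{10}{3} + G\right) \left(13 + k\right) = \left(13 + k\right) \left(\frac{10}{3} + G\right)$)
$6 \left(-18\right) P{\left(5 - -5,4 \right)} = 6 \left(-18\right) \left(\frac{130}{3} + 13 \left(5 - -5\right) + \frac{10}{3} \cdot 4 + \left(5 - -5\right) 4\right) = - 108 \left(\frac{130}{3} + 13 \left(5 + 5\right) + \frac{40}{3} + \left(5 + 5\right) 4\right) = - 108 \left(\frac{130}{3} + 13 \cdot 10 + \frac{40}{3} + 10 \cdot 4\right) = - 108 \left(\frac{130}{3} + 130 + \frac{40}{3} + 40\right) = \left(-108\right) \frac{680}{3} = -24480$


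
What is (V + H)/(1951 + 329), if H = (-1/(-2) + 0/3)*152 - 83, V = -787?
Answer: -397/1140 ≈ -0.34825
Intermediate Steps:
H = -7 (H = (-1*(-1/2) + 0*(1/3))*152 - 83 = (1/2 + 0)*152 - 83 = (1/2)*152 - 83 = 76 - 83 = -7)
(V + H)/(1951 + 329) = (-787 - 7)/(1951 + 329) = -794/2280 = -794*1/2280 = -397/1140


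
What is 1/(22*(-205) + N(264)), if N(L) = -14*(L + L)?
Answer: -1/11902 ≈ -8.4019e-5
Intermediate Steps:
N(L) = -28*L
1/(22*(-205) + N(264)) = 1/(22*(-205) - 28*264) = 1/(-4510 - 7392) = 1/(-11902) = -1/11902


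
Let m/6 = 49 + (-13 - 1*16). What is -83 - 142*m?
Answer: -17123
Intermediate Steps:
m = 120 (m = 6*(49 + (-13 - 1*16)) = 6*(49 + (-13 - 16)) = 6*(49 - 29) = 6*20 = 120)
-83 - 142*m = -83 - 142*120 = -83 - 17040 = -17123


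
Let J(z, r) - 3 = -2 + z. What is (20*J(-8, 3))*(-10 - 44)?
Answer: 7560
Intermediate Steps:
J(z, r) = 1 + z (J(z, r) = 3 + (-2 + z) = 1 + z)
(20*J(-8, 3))*(-10 - 44) = (20*(1 - 8))*(-10 - 44) = (20*(-7))*(-54) = -140*(-54) = 7560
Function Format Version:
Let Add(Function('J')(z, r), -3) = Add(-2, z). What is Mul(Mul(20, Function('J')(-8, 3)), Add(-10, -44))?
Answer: 7560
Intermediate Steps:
Function('J')(z, r) = Add(1, z) (Function('J')(z, r) = Add(3, Add(-2, z)) = Add(1, z))
Mul(Mul(20, Function('J')(-8, 3)), Add(-10, -44)) = Mul(Mul(20, Add(1, -8)), Add(-10, -44)) = Mul(Mul(20, -7), -54) = Mul(-140, -54) = 7560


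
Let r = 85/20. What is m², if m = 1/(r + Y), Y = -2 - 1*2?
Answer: 16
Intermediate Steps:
Y = -4 (Y = -2 - 2 = -4)
r = 17/4 (r = 85*(1/20) = 17/4 ≈ 4.2500)
m = 4 (m = 1/(17/4 - 4) = 1/(¼) = 4)
m² = 4² = 16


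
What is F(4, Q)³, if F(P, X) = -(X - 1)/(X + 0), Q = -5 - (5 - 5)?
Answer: -216/125 ≈ -1.7280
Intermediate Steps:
Q = -5 (Q = -5 - 1*0 = -5 + 0 = -5)
F(P, X) = -(-1 + X)/X
F(4, Q)³ = ((1 - 1*(-5))/(-5))³ = (-(1 + 5)/5)³ = (-⅕*6)³ = (-6/5)³ = -216/125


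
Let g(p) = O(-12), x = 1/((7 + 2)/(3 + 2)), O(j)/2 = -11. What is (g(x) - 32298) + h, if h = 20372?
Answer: -11948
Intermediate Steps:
O(j) = -22 (O(j) = 2*(-11) = -22)
x = 5/9 (x = 1/(9/5) = 5/9 ≈ 0.55556)
g(p) = -22
(g(x) - 32298) + h = (-22 - 32298) + 20372 = -32320 + 20372 = -11948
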